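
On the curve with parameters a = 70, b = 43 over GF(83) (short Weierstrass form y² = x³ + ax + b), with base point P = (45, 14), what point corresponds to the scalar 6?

Repeated addition: build up to 6P.
2P: tangent at (45, 14): λ = (3·45² + 70)/(2·14) ≡ 3/28. 28⁻¹ ≡ 3 (mod 83), so λ ≡ 3·3 ≡ 9.
  x = λ² - 45 - 45 = 81 - 90 ≡ 74; y = λ·(45 - 74) - 14 ≡ 57. → (74, 57)
3P: (74, 57) + (45, 14). λ = (14 - 57)/(45 - 74) ≡ 40/54 mod 83. 54⁻¹ ≡ 20 (mod 83) since 54·20 = 1080 ≡ 1, so λ ≡ 53.
  x = λ² - 74 - 45 = 2809 - 119 ≡ 34; y = λ·(74 - 34) - 57 ≡ 71. → (34, 71)
4P: (34, 71) + (45, 14). λ = (14 - 71)/(45 - 34) ≡ 26/11 mod 83. 11⁻¹ ≡ 68 (mod 83), so λ ≡ 25.
  x = λ² - 34 - 45 = 625 - 79 ≡ 48; y = λ·(34 - 48) - 71 ≡ 77. → (48, 77)
5P: (48, 77) + (45, 14). λ = (14 - 77)/(45 - 48) ≡ 20/80 mod 83. 80⁻¹ ≡ 55 (mod 83) since 80·55 = 4400 ≡ 1, so λ ≡ 21.
  x = λ² - 48 - 45 = 441 - 93 ≡ 16; y = λ·(48 - 16) - 77 ≡ 14. → (16, 14)
6P: (16, 14) + (45, 14). λ = (14 - 14)/(45 - 16) ≡ 0/29 mod 83. 29⁻¹ ≡ 63 (mod 83), so λ ≡ 0.
  x = λ² - 16 - 45 = 0 - 61 ≡ 22; y = λ·(16 - 22) - 14 ≡ 69. → (22, 69)

(22, 69)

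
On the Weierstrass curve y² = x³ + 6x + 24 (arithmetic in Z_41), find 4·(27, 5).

(34, 7)

Write G = (27, 5).
Double-and-add on 4 = (100)₂. Start with G = (27, 5) for the leading 1-bit.
double: tangent at (27, 5): λ = (3·27² + 6)/(2·5) ≡ 20/10. 10⁻¹ ≡ 37 (mod 41), so λ ≡ 20·37 ≡ 2.
  x = λ² - 27 - 27 = 4 - 54 ≡ 32; y = λ·(27 - 32) - 5 ≡ 26. → (32, 26)
double: tangent at (32, 26): λ = (3·32² + 6)/(2·26) ≡ 3/11. 11⁻¹ ≡ 15 (mod 41) since 11·15 = 165 ≡ 1, so λ ≡ 3·15 ≡ 4.
  x = λ² - 32 - 32 = 16 - 64 ≡ 34; y = λ·(32 - 34) - 26 ≡ 7. → (34, 7)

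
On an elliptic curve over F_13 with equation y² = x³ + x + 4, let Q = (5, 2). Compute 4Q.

(9, 12)

Repeated addition: build up to 4Q.
2Q: tangent at (5, 2): λ = (3·5² + 1)/(2·2) ≡ 11/4. 4⁻¹ ≡ 10 (mod 13) since 4·10 = 40 ≡ 1, so λ ≡ 11·10 ≡ 6.
  x = λ² - 5 - 5 = 36 - 10 ≡ 0; y = λ·(5 - 0) - 2 ≡ 2. → (0, 2)
3Q: (0, 2) + (5, 2). λ = (2 - 2)/(5 - 0) ≡ 0/5 mod 13. 5⁻¹ ≡ 8 (mod 13), so λ ≡ 0.
  x = λ² - 0 - 5 = 0 - 5 ≡ 8; y = λ·(0 - 8) - 2 ≡ 11. → (8, 11)
4Q: (8, 11) + (5, 2). λ = (2 - 11)/(5 - 8) ≡ 4/10 mod 13. 10⁻¹ ≡ 4 (mod 13), so λ ≡ 3.
  x = λ² - 8 - 5 = 9 - 13 ≡ 9; y = λ·(8 - 9) - 11 ≡ 12. → (9, 12)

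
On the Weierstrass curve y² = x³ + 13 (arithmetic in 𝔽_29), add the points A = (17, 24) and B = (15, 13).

(20, 3)

(17, 24) + (15, 13). λ = (13 - 24)/(15 - 17) ≡ 18/27 mod 29. 27⁻¹ ≡ 14 (mod 29) since 27·14 = 378 ≡ 1, so λ ≡ 20.
  x = λ² - 17 - 15 = 400 - 32 ≡ 20; y = λ·(17 - 20) - 24 ≡ 3. → (20, 3)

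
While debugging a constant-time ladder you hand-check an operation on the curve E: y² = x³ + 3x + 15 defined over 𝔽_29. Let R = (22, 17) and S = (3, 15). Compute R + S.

(22, 17) + (3, 15). λ = (15 - 17)/(3 - 22) ≡ 27/10 mod 29. 10⁻¹ ≡ 3 (mod 29) since 10·3 = 30 ≡ 1, so λ ≡ 23.
  x = λ² - 22 - 3 = 529 - 25 ≡ 11; y = λ·(22 - 11) - 17 ≡ 4. → (11, 4)

(11, 4)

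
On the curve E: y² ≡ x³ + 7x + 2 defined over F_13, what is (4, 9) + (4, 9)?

(9, 1)

tangent at (4, 9): λ = (3·4² + 7)/(2·9) ≡ 3/5. 5⁻¹ ≡ 8 (mod 13) since 5·8 = 40 ≡ 1, so λ ≡ 3·8 ≡ 11.
  x = λ² - 4 - 4 = 121 - 8 ≡ 9; y = λ·(4 - 9) - 9 ≡ 1. → (9, 1)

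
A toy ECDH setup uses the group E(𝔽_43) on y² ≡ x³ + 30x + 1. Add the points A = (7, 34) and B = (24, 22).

(0, 42)

(7, 34) + (24, 22). λ = (22 - 34)/(24 - 7) ≡ 31/17 mod 43. 17⁻¹ ≡ 38 (mod 43), so λ ≡ 17.
  x = λ² - 7 - 24 = 289 - 31 ≡ 0; y = λ·(7 - 0) - 34 ≡ 42. → (0, 42)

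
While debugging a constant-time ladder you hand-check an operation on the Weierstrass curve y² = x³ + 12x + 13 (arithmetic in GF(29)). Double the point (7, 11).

tangent at (7, 11): λ = (3·7² + 12)/(2·11) ≡ 14/22. 22⁻¹ ≡ 4 (mod 29), so λ ≡ 14·4 ≡ 27.
  x = λ² - 7 - 7 = 729 - 14 ≡ 19; y = λ·(7 - 19) - 11 ≡ 13. → (19, 13)

(19, 13)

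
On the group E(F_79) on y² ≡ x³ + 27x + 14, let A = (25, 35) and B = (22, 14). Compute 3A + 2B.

(25, 44)

First 3A:
Repeated addition: build up to 3A.
2A: tangent at (25, 35): λ = (3·25² + 27)/(2·35) ≡ 6/70. 70⁻¹ ≡ 35 (mod 79) since 70·35 = 2450 ≡ 1, so λ ≡ 6·35 ≡ 52.
  x = λ² - 25 - 25 = 2704 - 50 ≡ 47; y = λ·(25 - 47) - 35 ≡ 6. → (47, 6)
3A: (47, 6) + (25, 35). λ = (35 - 6)/(25 - 47) ≡ 29/57 mod 79. 57⁻¹ ≡ 61 (mod 79) since 57·61 = 3477 ≡ 1, so λ ≡ 31.
  x = λ² - 47 - 25 = 961 - 72 ≡ 20; y = λ·(47 - 20) - 6 ≡ 41. → (20, 41)
3A = (20, 41).
Next 2B:
Repeated addition: build up to 2B.
2B: tangent at (22, 14): λ = (3·22² + 27)/(2·14) ≡ 57/28. 28⁻¹ ≡ 48 (mod 79), so λ ≡ 57·48 ≡ 50.
  x = λ² - 22 - 22 = 2500 - 44 ≡ 7; y = λ·(22 - 7) - 14 ≡ 25. → (7, 25)
2B = (7, 25).
Finally 3A + 2B:
(20, 41) + (7, 25). λ = (25 - 41)/(7 - 20) ≡ 63/66 mod 79. 66⁻¹ ≡ 6 (mod 79), so λ ≡ 62.
  x = λ² - 20 - 7 = 3844 - 27 ≡ 25; y = λ·(20 - 25) - 41 ≡ 44. → (25, 44)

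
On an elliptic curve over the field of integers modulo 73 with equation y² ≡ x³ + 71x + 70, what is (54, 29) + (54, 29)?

(22, 69)

tangent at (54, 29): λ = (3·54² + 71)/(2·29) ≡ 59/58. 58⁻¹ ≡ 34 (mod 73), so λ ≡ 59·34 ≡ 35.
  x = λ² - 54 - 54 = 1225 - 108 ≡ 22; y = λ·(54 - 22) - 29 ≡ 69. → (22, 69)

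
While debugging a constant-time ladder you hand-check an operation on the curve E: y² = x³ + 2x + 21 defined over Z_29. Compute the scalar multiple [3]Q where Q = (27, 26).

(12, 27)

Repeated addition: build up to 3Q.
2Q: tangent at (27, 26): λ = (3·27² + 2)/(2·26) ≡ 14/23. 23⁻¹ ≡ 24 (mod 29), so λ ≡ 14·24 ≡ 17.
  x = λ² - 27 - 27 = 289 - 54 ≡ 3; y = λ·(27 - 3) - 26 ≡ 5. → (3, 5)
3Q: (3, 5) + (27, 26). λ = (26 - 5)/(27 - 3) ≡ 21/24 mod 29. 24⁻¹ ≡ 23 (mod 29), so λ ≡ 19.
  x = λ² - 3 - 27 = 361 - 30 ≡ 12; y = λ·(3 - 12) - 5 ≡ 27. → (12, 27)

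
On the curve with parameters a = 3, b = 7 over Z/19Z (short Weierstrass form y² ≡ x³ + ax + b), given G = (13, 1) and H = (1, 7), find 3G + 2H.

(16, 3)

First 3G:
Repeated addition: build up to 3G.
2G: tangent at (13, 1): λ = (3·13² + 3)/(2·1) ≡ 16/2. 2⁻¹ ≡ 10 (mod 19), so λ ≡ 16·10 ≡ 8.
  x = λ² - 13 - 13 = 64 - 26 ≡ 0; y = λ·(13 - 0) - 1 ≡ 8. → (0, 8)
3G: (0, 8) + (13, 1). λ = (1 - 8)/(13 - 0) ≡ 12/13 mod 19. 13⁻¹ ≡ 3 (mod 19), so λ ≡ 17.
  x = λ² - 0 - 13 = 289 - 13 ≡ 10; y = λ·(0 - 10) - 8 ≡ 12. → (10, 12)
3G = (10, 12).
Next 2H:
Repeated addition: build up to 2H.
2H: tangent at (1, 7): λ = (3·1² + 3)/(2·7) ≡ 6/14. 14⁻¹ ≡ 15 (mod 19) since 14·15 = 210 ≡ 1, so λ ≡ 6·15 ≡ 14.
  x = λ² - 1 - 1 = 196 - 2 ≡ 4; y = λ·(1 - 4) - 7 ≡ 8. → (4, 8)
2H = (4, 8).
Finally 3G + 2H:
(10, 12) + (4, 8). λ = (8 - 12)/(4 - 10) ≡ 15/13 mod 19. 13⁻¹ ≡ 3 (mod 19), so λ ≡ 7.
  x = λ² - 10 - 4 = 49 - 14 ≡ 16; y = λ·(10 - 16) - 12 ≡ 3. → (16, 3)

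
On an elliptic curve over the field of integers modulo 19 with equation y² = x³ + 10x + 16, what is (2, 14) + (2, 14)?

(13, 14)

tangent at (2, 14): λ = (3·2² + 10)/(2·14) ≡ 3/9. 9⁻¹ ≡ 17 (mod 19), so λ ≡ 3·17 ≡ 13.
  x = λ² - 2 - 2 = 169 - 4 ≡ 13; y = λ·(2 - 13) - 14 ≡ 14. → (13, 14)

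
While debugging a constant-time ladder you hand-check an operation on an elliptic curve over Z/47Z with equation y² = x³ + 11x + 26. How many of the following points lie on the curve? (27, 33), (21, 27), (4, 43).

(27, 33): 33² ≡ 8, rhs ≡ 31 → off.
(21, 27): 27² ≡ 24, rhs ≡ 24 → on.
(4, 43): 43² ≡ 16, rhs ≡ 40 → off.

1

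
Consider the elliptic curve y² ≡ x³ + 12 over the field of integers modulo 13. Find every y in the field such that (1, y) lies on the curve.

x³ + 0x + 12 = 13 ≡ 0 (mod 13).
Only y = 0 satisfies y² ≡ 0.

0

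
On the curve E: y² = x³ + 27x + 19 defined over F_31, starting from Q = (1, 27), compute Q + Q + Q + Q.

Double-and-add on 4 = (100)₂. Start with Q = (1, 27) for the leading 1-bit.
double: tangent at (1, 27): λ = (3·1² + 27)/(2·27) ≡ 30/23. 23⁻¹ ≡ 27 (mod 31), so λ ≡ 30·27 ≡ 4.
  x = λ² - 1 - 1 = 16 - 2 ≡ 14; y = λ·(1 - 14) - 27 ≡ 14. → (14, 14)
double: tangent at (14, 14): λ = (3·14² + 27)/(2·14) ≡ 26/28. 28⁻¹ ≡ 10 (mod 31), so λ ≡ 26·10 ≡ 12.
  x = λ² - 14 - 14 = 144 - 28 ≡ 23; y = λ·(14 - 23) - 14 ≡ 2. → (23, 2)

(23, 2)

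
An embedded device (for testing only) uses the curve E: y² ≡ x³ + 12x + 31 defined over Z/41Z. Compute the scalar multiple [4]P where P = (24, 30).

Double-and-add on 4 = (100)₂. Start with P = (24, 30) for the leading 1-bit.
double: tangent at (24, 30): λ = (3·24² + 12)/(2·30) ≡ 18/19. 19⁻¹ ≡ 13 (mod 41), so λ ≡ 18·13 ≡ 29.
  x = λ² - 24 - 24 = 841 - 48 ≡ 14; y = λ·(24 - 14) - 30 ≡ 14. → (14, 14)
double: tangent at (14, 14): λ = (3·14² + 12)/(2·14) ≡ 26/28. 28⁻¹ ≡ 22 (mod 41) since 28·22 = 616 ≡ 1, so λ ≡ 26·22 ≡ 39.
  x = λ² - 14 - 14 = 1521 - 28 ≡ 17; y = λ·(14 - 17) - 14 ≡ 33. → (17, 33)

(17, 33)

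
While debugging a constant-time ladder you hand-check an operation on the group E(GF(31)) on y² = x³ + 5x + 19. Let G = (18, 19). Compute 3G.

(9, 24)

Repeated addition: build up to 3G.
2G: tangent at (18, 19): λ = (3·18² + 5)/(2·19) ≡ 16/7. 7⁻¹ ≡ 9 (mod 31) since 7·9 = 63 ≡ 1, so λ ≡ 16·9 ≡ 20.
  x = λ² - 18 - 18 = 400 - 36 ≡ 23; y = λ·(18 - 23) - 19 ≡ 5. → (23, 5)
3G: (23, 5) + (18, 19). λ = (19 - 5)/(18 - 23) ≡ 14/26 mod 31. 26⁻¹ ≡ 6 (mod 31) since 26·6 = 156 ≡ 1, so λ ≡ 22.
  x = λ² - 23 - 18 = 484 - 41 ≡ 9; y = λ·(23 - 9) - 5 ≡ 24. → (9, 24)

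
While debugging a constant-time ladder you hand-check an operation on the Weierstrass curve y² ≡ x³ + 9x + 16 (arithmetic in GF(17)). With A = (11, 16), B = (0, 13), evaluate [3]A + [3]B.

(12, 4)

First 3A:
Repeated addition: build up to 3A.
2A: tangent at (11, 16): λ = (3·11² + 9)/(2·16) ≡ 15/15. 15⁻¹ ≡ 8 (mod 17) since 15·8 = 120 ≡ 1, so λ ≡ 15·8 ≡ 1.
  x = λ² - 11 - 11 = 1 - 22 ≡ 13; y = λ·(11 - 13) - 16 ≡ 16. → (13, 16)
3A: (13, 16) + (11, 16). λ = (16 - 16)/(11 - 13) ≡ 0/15 mod 17. 15⁻¹ ≡ 8 (mod 17), so λ ≡ 0.
  x = λ² - 13 - 11 = 0 - 24 ≡ 10; y = λ·(13 - 10) - 16 ≡ 1. → (10, 1)
3A = (10, 1).
Next 3B:
Repeated addition: build up to 3B.
2B: tangent at (0, 13): λ = (3·0² + 9)/(2·13) ≡ 9/9. 9⁻¹ ≡ 2 (mod 17), so λ ≡ 9·2 ≡ 1.
  x = λ² - 0 - 0 = 1 - 0 ≡ 1; y = λ·(0 - 1) - 13 ≡ 3. → (1, 3)
3B: (1, 3) + (0, 13). λ = (13 - 3)/(0 - 1) ≡ 10/16 mod 17. 16⁻¹ ≡ 16 (mod 17), so λ ≡ 7.
  x = λ² - 1 - 0 = 49 - 1 ≡ 14; y = λ·(1 - 14) - 3 ≡ 8. → (14, 8)
3B = (14, 8).
Finally 3A + 3B:
(10, 1) + (14, 8). λ = (8 - 1)/(14 - 10) ≡ 7/4 mod 17. 4⁻¹ ≡ 13 (mod 17), so λ ≡ 6.
  x = λ² - 10 - 14 = 36 - 24 ≡ 12; y = λ·(10 - 12) - 1 ≡ 4. → (12, 4)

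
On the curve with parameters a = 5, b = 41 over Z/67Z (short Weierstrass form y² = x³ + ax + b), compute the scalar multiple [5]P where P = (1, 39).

Repeated addition: build up to 5P.
2P: tangent at (1, 39): λ = (3·1² + 5)/(2·39) ≡ 8/11. 11⁻¹ ≡ 61 (mod 67) since 11·61 = 671 ≡ 1, so λ ≡ 8·61 ≡ 19.
  x = λ² - 1 - 1 = 361 - 2 ≡ 24; y = λ·(1 - 24) - 39 ≡ 60. → (24, 60)
3P: (24, 60) + (1, 39). λ = (39 - 60)/(1 - 24) ≡ 46/44 mod 67. 44⁻¹ ≡ 32 (mod 67), so λ ≡ 65.
  x = λ² - 24 - 1 = 4225 - 25 ≡ 46; y = λ·(24 - 46) - 60 ≡ 51. → (46, 51)
4P: (46, 51) + (1, 39). λ = (39 - 51)/(1 - 46) ≡ 55/22 mod 67. 22⁻¹ ≡ 64 (mod 67), so λ ≡ 36.
  x = λ² - 46 - 1 = 1296 - 47 ≡ 43; y = λ·(46 - 43) - 51 ≡ 57. → (43, 57)
5P: (43, 57) + (1, 39). λ = (39 - 57)/(1 - 43) ≡ 49/25 mod 67. 25⁻¹ ≡ 59 (mod 67) since 25·59 = 1475 ≡ 1, so λ ≡ 10.
  x = λ² - 43 - 1 = 100 - 44 ≡ 56; y = λ·(43 - 56) - 57 ≡ 14. → (56, 14)

(56, 14)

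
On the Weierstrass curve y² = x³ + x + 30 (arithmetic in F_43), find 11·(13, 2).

Write P = (13, 2).
Repeated addition: build up to 11P.
2P: tangent at (13, 2): λ = (3·13² + 1)/(2·2) ≡ 35/4. 4⁻¹ ≡ 11 (mod 43), so λ ≡ 35·11 ≡ 41.
  x = λ² - 13 - 13 = 1681 - 26 ≡ 21; y = λ·(13 - 21) - 2 ≡ 14. → (21, 14)
3P: (21, 14) + (13, 2). λ = (2 - 14)/(13 - 21) ≡ 31/35 mod 43. 35⁻¹ ≡ 16 (mod 43), so λ ≡ 23.
  x = λ² - 21 - 13 = 529 - 34 ≡ 22; y = λ·(21 - 22) - 14 ≡ 6. → (22, 6)
4P: (22, 6) + (13, 2). λ = (2 - 6)/(13 - 22) ≡ 39/34 mod 43. 34⁻¹ ≡ 19 (mod 43), so λ ≡ 10.
  x = λ² - 22 - 13 = 100 - 35 ≡ 22; y = λ·(22 - 22) - 6 ≡ 37. → (22, 37)
5P: (22, 37) + (13, 2). λ = (2 - 37)/(13 - 22) ≡ 8/34 mod 43. 34⁻¹ ≡ 19 (mod 43), so λ ≡ 23.
  x = λ² - 22 - 13 = 529 - 35 ≡ 21; y = λ·(22 - 21) - 37 ≡ 29. → (21, 29)
6P: (21, 29) + (13, 2). λ = (2 - 29)/(13 - 21) ≡ 16/35 mod 43. 35⁻¹ ≡ 16 (mod 43), so λ ≡ 41.
  x = λ² - 21 - 13 = 1681 - 34 ≡ 13; y = λ·(21 - 13) - 29 ≡ 41. → (13, 41)
7P: (13, 41) + (13, 2): same x and y₁ ≡ -y₂, so the sum is O.
8P: O + (13, 2) = (13, 2) (identity).
9P: tangent at (13, 2): λ = (3·13² + 1)/(2·2) ≡ 35/4. 4⁻¹ ≡ 11 (mod 43), so λ ≡ 35·11 ≡ 41.
  x = λ² - 13 - 13 = 1681 - 26 ≡ 21; y = λ·(13 - 21) - 2 ≡ 14. → (21, 14)
10P: (21, 14) + (13, 2). λ = (2 - 14)/(13 - 21) ≡ 31/35 mod 43. 35⁻¹ ≡ 16 (mod 43) since 35·16 = 560 ≡ 1, so λ ≡ 23.
  x = λ² - 21 - 13 = 529 - 34 ≡ 22; y = λ·(21 - 22) - 14 ≡ 6. → (22, 6)
11P: (22, 6) + (13, 2). λ = (2 - 6)/(13 - 22) ≡ 39/34 mod 43. 34⁻¹ ≡ 19 (mod 43) since 34·19 = 646 ≡ 1, so λ ≡ 10.
  x = λ² - 22 - 13 = 100 - 35 ≡ 22; y = λ·(22 - 22) - 6 ≡ 37. → (22, 37)

(22, 37)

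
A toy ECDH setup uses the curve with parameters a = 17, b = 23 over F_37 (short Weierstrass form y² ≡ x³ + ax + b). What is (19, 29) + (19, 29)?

(15, 29)

tangent at (19, 29): λ = (3·19² + 17)/(2·29) ≡ 27/21. 21⁻¹ ≡ 30 (mod 37), so λ ≡ 27·30 ≡ 33.
  x = λ² - 19 - 19 = 1089 - 38 ≡ 15; y = λ·(19 - 15) - 29 ≡ 29. → (15, 29)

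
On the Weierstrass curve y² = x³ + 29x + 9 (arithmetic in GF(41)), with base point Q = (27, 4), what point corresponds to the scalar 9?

Repeated addition: build up to 9Q.
2Q: tangent at (27, 4): λ = (3·27² + 29)/(2·4) ≡ 2/8. 8⁻¹ ≡ 36 (mod 41) since 8·36 = 288 ≡ 1, so λ ≡ 2·36 ≡ 31.
  x = λ² - 27 - 27 = 961 - 54 ≡ 5; y = λ·(27 - 5) - 4 ≡ 22. → (5, 22)
3Q: (5, 22) + (27, 4). λ = (4 - 22)/(27 - 5) ≡ 23/22 mod 41. 22⁻¹ ≡ 28 (mod 41), so λ ≡ 29.
  x = λ² - 5 - 27 = 841 - 32 ≡ 30; y = λ·(5 - 30) - 22 ≡ 32. → (30, 32)
4Q: (30, 32) + (27, 4). λ = (4 - 32)/(27 - 30) ≡ 13/38 mod 41. 38⁻¹ ≡ 27 (mod 41) since 38·27 = 1026 ≡ 1, so λ ≡ 23.
  x = λ² - 30 - 27 = 529 - 57 ≡ 21; y = λ·(30 - 21) - 32 ≡ 11. → (21, 11)
5Q: (21, 11) + (27, 4). λ = (4 - 11)/(27 - 21) ≡ 34/6 mod 41. 6⁻¹ ≡ 7 (mod 41), so λ ≡ 33.
  x = λ² - 21 - 27 = 1089 - 48 ≡ 16; y = λ·(21 - 16) - 11 ≡ 31. → (16, 31)
6Q: (16, 31) + (27, 4). λ = (4 - 31)/(27 - 16) ≡ 14/11 mod 41. 11⁻¹ ≡ 15 (mod 41) since 11·15 = 165 ≡ 1, so λ ≡ 5.
  x = λ² - 16 - 27 = 25 - 43 ≡ 23; y = λ·(16 - 23) - 31 ≡ 16. → (23, 16)
7Q: (23, 16) + (27, 4). λ = (4 - 16)/(27 - 23) ≡ 29/4 mod 41. 4⁻¹ ≡ 31 (mod 41), so λ ≡ 38.
  x = λ² - 23 - 27 = 1444 - 50 ≡ 0; y = λ·(23 - 0) - 16 ≡ 38. → (0, 38)
8Q: (0, 38) + (27, 4). λ = (4 - 38)/(27 - 0) ≡ 7/27 mod 41. 27⁻¹ ≡ 38 (mod 41), so λ ≡ 20.
  x = λ² - 0 - 27 = 400 - 27 ≡ 4; y = λ·(0 - 4) - 38 ≡ 5. → (4, 5)
9Q: (4, 5) + (27, 4). λ = (4 - 5)/(27 - 4) ≡ 40/23 mod 41. 23⁻¹ ≡ 25 (mod 41) since 23·25 = 575 ≡ 1, so λ ≡ 16.
  x = λ² - 4 - 27 = 256 - 31 ≡ 20; y = λ·(4 - 20) - 5 ≡ 26. → (20, 26)

(20, 26)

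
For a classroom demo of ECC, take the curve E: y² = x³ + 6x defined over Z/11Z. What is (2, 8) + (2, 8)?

(5, 1)

tangent at (2, 8): λ = (3·2² + 6)/(2·8) ≡ 7/5. 5⁻¹ ≡ 9 (mod 11), so λ ≡ 7·9 ≡ 8.
  x = λ² - 2 - 2 = 64 - 4 ≡ 5; y = λ·(2 - 5) - 8 ≡ 1. → (5, 1)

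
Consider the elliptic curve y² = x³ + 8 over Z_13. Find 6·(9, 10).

Write G = (9, 10).
Double-and-add on 6 = (110)₂. Start with G = (9, 10) for the leading 1-bit.
double: tangent at (9, 10): λ = (3·9² + 0)/(2·10) ≡ 9/7. 7⁻¹ ≡ 2 (mod 13) since 7·2 = 14 ≡ 1, so λ ≡ 9·2 ≡ 5.
  x = λ² - 9 - 9 = 25 - 18 ≡ 7; y = λ·(9 - 7) - 10 ≡ 0. → (7, 0)
add G: (7, 0) + (9, 10). λ = (10 - 0)/(9 - 7) ≡ 10/2 mod 13. 2⁻¹ ≡ 7 (mod 13), so λ ≡ 5.
  x = λ² - 7 - 9 = 25 - 16 ≡ 9; y = λ·(7 - 9) - 0 ≡ 3. → (9, 3)
double: tangent at (9, 3): λ = (3·9² + 0)/(2·3) ≡ 9/6. 6⁻¹ ≡ 11 (mod 13), so λ ≡ 9·11 ≡ 8.
  x = λ² - 9 - 9 = 64 - 18 ≡ 7; y = λ·(9 - 7) - 3 ≡ 0. → (7, 0)

(7, 0)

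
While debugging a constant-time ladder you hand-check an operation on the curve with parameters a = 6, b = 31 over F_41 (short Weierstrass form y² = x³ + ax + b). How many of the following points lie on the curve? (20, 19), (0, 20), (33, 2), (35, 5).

4

(20, 19): 19² ≡ 33, rhs ≡ 33 → on.
(0, 20): 20² ≡ 31, rhs ≡ 31 → on.
(33, 2): 2² ≡ 4, rhs ≡ 4 → on.
(35, 5): 5² ≡ 25, rhs ≡ 25 → on.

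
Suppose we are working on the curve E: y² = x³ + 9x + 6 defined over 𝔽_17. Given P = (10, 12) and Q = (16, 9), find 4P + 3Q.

(9, 0)

First 4P:
Double-and-add on 4 = (100)₂. Start with P = (10, 12) for the leading 1-bit.
double: tangent at (10, 12): λ = (3·10² + 9)/(2·12) ≡ 3/7. 7⁻¹ ≡ 5 (mod 17) since 7·5 = 35 ≡ 1, so λ ≡ 3·5 ≡ 15.
  x = λ² - 10 - 10 = 225 - 20 ≡ 1; y = λ·(10 - 1) - 12 ≡ 4. → (1, 4)
double: tangent at (1, 4): λ = (3·1² + 9)/(2·4) ≡ 12/8. 8⁻¹ ≡ 15 (mod 17), so λ ≡ 12·15 ≡ 10.
  x = λ² - 1 - 1 = 100 - 2 ≡ 13; y = λ·(1 - 13) - 4 ≡ 12. → (13, 12)
4P = (13, 12).
Next 3Q:
Repeated addition: build up to 3Q.
2Q: tangent at (16, 9): λ = (3·16² + 9)/(2·9) ≡ 12/1. 1⁻¹ ≡ 1 (mod 17) since 1·1 = 1 ≡ 1, so λ ≡ 12·1 ≡ 12.
  x = λ² - 16 - 16 = 144 - 32 ≡ 10; y = λ·(16 - 10) - 9 ≡ 12. → (10, 12)
3Q: (10, 12) + (16, 9). λ = (9 - 12)/(16 - 10) ≡ 14/6 mod 17. 6⁻¹ ≡ 3 (mod 17), so λ ≡ 8.
  x = λ² - 10 - 16 = 64 - 26 ≡ 4; y = λ·(10 - 4) - 12 ≡ 2. → (4, 2)
3Q = (4, 2).
Finally 4P + 3Q:
(13, 12) + (4, 2). λ = (2 - 12)/(4 - 13) ≡ 7/8 mod 17. 8⁻¹ ≡ 15 (mod 17) since 8·15 = 120 ≡ 1, so λ ≡ 3.
  x = λ² - 13 - 4 = 9 - 17 ≡ 9; y = λ·(13 - 9) - 12 ≡ 0. → (9, 0)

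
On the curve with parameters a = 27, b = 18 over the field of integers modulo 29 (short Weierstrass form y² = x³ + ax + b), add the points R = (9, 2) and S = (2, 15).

(9, 2) + (2, 15). λ = (15 - 2)/(2 - 9) ≡ 13/22 mod 29. 22⁻¹ ≡ 4 (mod 29), so λ ≡ 23.
  x = λ² - 9 - 2 = 529 - 11 ≡ 25; y = λ·(9 - 25) - 2 ≡ 7. → (25, 7)

(25, 7)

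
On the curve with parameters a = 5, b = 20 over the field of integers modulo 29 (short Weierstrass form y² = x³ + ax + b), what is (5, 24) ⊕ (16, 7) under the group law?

(2, 3)

(5, 24) + (16, 7). λ = (7 - 24)/(16 - 5) ≡ 12/11 mod 29. 11⁻¹ ≡ 8 (mod 29), so λ ≡ 9.
  x = λ² - 5 - 16 = 81 - 21 ≡ 2; y = λ·(5 - 2) - 24 ≡ 3. → (2, 3)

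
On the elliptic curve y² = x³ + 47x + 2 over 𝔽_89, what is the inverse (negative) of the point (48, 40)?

(48, 49)

-(48, 40) = (48, -40 mod 89) = (48, 49).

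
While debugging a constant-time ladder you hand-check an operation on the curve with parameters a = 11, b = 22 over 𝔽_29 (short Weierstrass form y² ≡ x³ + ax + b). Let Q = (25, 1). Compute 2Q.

tangent at (25, 1): λ = (3·25² + 11)/(2·1) ≡ 1/2. 2⁻¹ ≡ 15 (mod 29), so λ ≡ 1·15 ≡ 15.
  x = λ² - 25 - 25 = 225 - 50 ≡ 1; y = λ·(25 - 1) - 1 ≡ 11. → (1, 11)

(1, 11)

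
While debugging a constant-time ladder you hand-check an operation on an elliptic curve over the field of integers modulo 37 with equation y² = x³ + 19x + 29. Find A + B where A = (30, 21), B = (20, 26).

(30, 21) + (20, 26). λ = (26 - 21)/(20 - 30) ≡ 5/27 mod 37. 27⁻¹ ≡ 11 (mod 37), so λ ≡ 18.
  x = λ² - 30 - 20 = 324 - 50 ≡ 15; y = λ·(30 - 15) - 21 ≡ 27. → (15, 27)

(15, 27)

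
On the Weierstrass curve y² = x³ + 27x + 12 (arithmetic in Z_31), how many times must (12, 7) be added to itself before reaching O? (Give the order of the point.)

2P: tangent at (12, 7): λ = (3·12² + 27)/(2·7) ≡ 25/14. 14⁻¹ ≡ 20 (mod 31), so λ ≡ 25·20 ≡ 4.
  x = λ² - 12 - 12 = 16 - 24 ≡ 23; y = λ·(12 - 23) - 7 ≡ 11. → (23, 11)
3P: (23, 11) + (12, 7). λ = (7 - 11)/(12 - 23) ≡ 27/20 mod 31. 20⁻¹ ≡ 14 (mod 31), so λ ≡ 6.
  x = λ² - 23 - 12 = 36 - 35 ≡ 1; y = λ·(23 - 1) - 11 ≡ 28. → (1, 28)
4P: (1, 28) + (12, 7). λ = (7 - 28)/(12 - 1) ≡ 10/11 mod 31. 11⁻¹ ≡ 17 (mod 31) since 11·17 = 187 ≡ 1, so λ ≡ 15.
  x = λ² - 1 - 12 = 225 - 13 ≡ 26; y = λ·(1 - 26) - 28 ≡ 0. → (26, 0)
5P: (26, 0) + (12, 7). λ = (7 - 0)/(12 - 26) ≡ 7/17 mod 31. 17⁻¹ ≡ 11 (mod 31) since 17·11 = 187 ≡ 1, so λ ≡ 15.
  x = λ² - 26 - 12 = 225 - 38 ≡ 1; y = λ·(26 - 1) - 0 ≡ 3. → (1, 3)
6P: (1, 3) + (12, 7). λ = (7 - 3)/(12 - 1) ≡ 4/11 mod 31. 11⁻¹ ≡ 17 (mod 31) since 11·17 = 187 ≡ 1, so λ ≡ 6.
  x = λ² - 1 - 12 = 36 - 13 ≡ 23; y = λ·(1 - 23) - 3 ≡ 20. → (23, 20)
7P: (23, 20) + (12, 7). λ = (7 - 20)/(12 - 23) ≡ 18/20 mod 31. 20⁻¹ ≡ 14 (mod 31) since 20·14 = 280 ≡ 1, so λ ≡ 4.
  x = λ² - 23 - 12 = 16 - 35 ≡ 12; y = λ·(23 - 12) - 20 ≡ 24. → (12, 24)
8P: (12, 24) + (12, 7): same x and y₁ ≡ -y₂, so the sum is O.
8P = O, so the order is 8.

8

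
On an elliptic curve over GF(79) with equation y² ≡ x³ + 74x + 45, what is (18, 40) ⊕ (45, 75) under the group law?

(27, 1)

(18, 40) + (45, 75). λ = (75 - 40)/(45 - 18) ≡ 35/27 mod 79. 27⁻¹ ≡ 41 (mod 79) since 27·41 = 1107 ≡ 1, so λ ≡ 13.
  x = λ² - 18 - 45 = 169 - 63 ≡ 27; y = λ·(18 - 27) - 40 ≡ 1. → (27, 1)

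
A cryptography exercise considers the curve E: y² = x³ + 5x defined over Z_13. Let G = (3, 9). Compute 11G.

Double-and-add on 11 = (1011)₂. Start with G = (3, 9) for the leading 1-bit.
double: tangent at (3, 9): λ = (3·3² + 5)/(2·9) ≡ 6/5. 5⁻¹ ≡ 8 (mod 13), so λ ≡ 6·8 ≡ 9.
  x = λ² - 3 - 3 = 81 - 6 ≡ 10; y = λ·(3 - 10) - 9 ≡ 6. → (10, 6)
double: tangent at (10, 6): λ = (3·10² + 5)/(2·6) ≡ 6/12. 12⁻¹ ≡ 12 (mod 13), so λ ≡ 6·12 ≡ 7.
  x = λ² - 10 - 10 = 49 - 20 ≡ 3; y = λ·(10 - 3) - 6 ≡ 4. → (3, 4)
add G: (3, 4) + (3, 9): same x and y₁ ≡ -y₂, so the sum is 𝒪.
double: 𝒪 + 𝒪 = 𝒪 (identity).
add G: 𝒪 + (3, 9) = (3, 9) (identity).

(3, 9)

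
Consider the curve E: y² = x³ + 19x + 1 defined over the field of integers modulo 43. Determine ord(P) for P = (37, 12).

2P: tangent at (37, 12): λ = (3·37² + 19)/(2·12) ≡ 41/24. 24⁻¹ ≡ 9 (mod 43), so λ ≡ 41·9 ≡ 25.
  x = λ² - 37 - 37 = 625 - 74 ≡ 35; y = λ·(37 - 35) - 12 ≡ 38. → (35, 38)
3P: (35, 38) + (37, 12). λ = (12 - 38)/(37 - 35) ≡ 17/2 mod 43. 2⁻¹ ≡ 22 (mod 43) since 2·22 = 44 ≡ 1, so λ ≡ 30.
  x = λ² - 35 - 37 = 900 - 72 ≡ 11; y = λ·(35 - 11) - 38 ≡ 37. → (11, 37)
4P: (11, 37) + (37, 12). λ = (12 - 37)/(37 - 11) ≡ 18/26 mod 43. 26⁻¹ ≡ 5 (mod 43) since 26·5 = 130 ≡ 1, so λ ≡ 4.
  x = λ² - 11 - 37 = 16 - 48 ≡ 11; y = λ·(11 - 11) - 37 ≡ 6. → (11, 6)
5P: (11, 6) + (37, 12). λ = (12 - 6)/(37 - 11) ≡ 6/26 mod 43. 26⁻¹ ≡ 5 (mod 43), so λ ≡ 30.
  x = λ² - 11 - 37 = 900 - 48 ≡ 35; y = λ·(11 - 35) - 6 ≡ 5. → (35, 5)
6P: (35, 5) + (37, 12). λ = (12 - 5)/(37 - 35) ≡ 7/2 mod 43. 2⁻¹ ≡ 22 (mod 43), so λ ≡ 25.
  x = λ² - 35 - 37 = 625 - 72 ≡ 37; y = λ·(35 - 37) - 5 ≡ 31. → (37, 31)
7P: (37, 31) + (37, 12): same x and y₁ ≡ -y₂, so the sum is the point at infinity.
7P = the point at infinity, so the order is 7.

7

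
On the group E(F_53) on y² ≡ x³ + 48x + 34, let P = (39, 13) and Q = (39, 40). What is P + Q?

O

The two points share x = 39 and their y-coordinates satisfy 13 + 40 ≡ 0 (mod 53), so they are inverses. Their sum is 𝒪.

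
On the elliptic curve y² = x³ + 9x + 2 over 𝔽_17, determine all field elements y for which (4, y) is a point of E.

0

x³ + 9x + 2 = 102 ≡ 0 (mod 17).
Only y = 0 satisfies y² ≡ 0.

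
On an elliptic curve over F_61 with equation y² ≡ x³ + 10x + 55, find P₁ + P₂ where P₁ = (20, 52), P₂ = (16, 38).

(20, 52) + (16, 38). λ = (38 - 52)/(16 - 20) ≡ 47/57 mod 61. 57⁻¹ ≡ 15 (mod 61) since 57·15 = 855 ≡ 1, so λ ≡ 34.
  x = λ² - 20 - 16 = 1156 - 36 ≡ 22; y = λ·(20 - 22) - 52 ≡ 2. → (22, 2)

(22, 2)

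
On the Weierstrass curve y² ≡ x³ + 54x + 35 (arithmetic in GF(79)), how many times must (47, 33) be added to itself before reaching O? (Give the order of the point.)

3

2P: tangent at (47, 33): λ = (3·47² + 54)/(2·33) ≡ 45/66. 66⁻¹ ≡ 6 (mod 79) since 66·6 = 396 ≡ 1, so λ ≡ 45·6 ≡ 33.
  x = λ² - 47 - 47 = 1089 - 94 ≡ 47; y = λ·(47 - 47) - 33 ≡ 46. → (47, 46)
3P: (47, 46) + (47, 33): same x and y₁ ≡ -y₂, so the sum is O.
3P = O, so the order is 3.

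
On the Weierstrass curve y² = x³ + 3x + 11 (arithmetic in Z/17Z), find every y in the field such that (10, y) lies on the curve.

x³ + 3x + 11 = 1041 ≡ 4 (mod 17).
Square roots of 4 mod 17: 2 and 15 (since 2² = 4 ≡ 4).

2, 15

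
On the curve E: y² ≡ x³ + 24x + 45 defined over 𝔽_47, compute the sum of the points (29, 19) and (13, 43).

(29, 19) + (13, 43). λ = (43 - 19)/(13 - 29) ≡ 24/31 mod 47. 31⁻¹ ≡ 44 (mod 47), so λ ≡ 22.
  x = λ² - 29 - 13 = 484 - 42 ≡ 19; y = λ·(29 - 19) - 19 ≡ 13. → (19, 13)

(19, 13)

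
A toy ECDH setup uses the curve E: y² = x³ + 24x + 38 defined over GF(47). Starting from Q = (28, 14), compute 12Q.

(8, 32)

Repeated addition: build up to 12Q.
2Q: tangent at (28, 14): λ = (3·28² + 24)/(2·14) ≡ 26/28. 28⁻¹ ≡ 42 (mod 47), so λ ≡ 26·42 ≡ 11.
  x = λ² - 28 - 28 = 121 - 56 ≡ 18; y = λ·(28 - 18) - 14 ≡ 2. → (18, 2)
3Q: (18, 2) + (28, 14). λ = (14 - 2)/(28 - 18) ≡ 12/10 mod 47. 10⁻¹ ≡ 33 (mod 47) since 10·33 = 330 ≡ 1, so λ ≡ 20.
  x = λ² - 18 - 28 = 400 - 46 ≡ 25; y = λ·(18 - 25) - 2 ≡ 46. → (25, 46)
4Q: (25, 46) + (28, 14). λ = (14 - 46)/(28 - 25) ≡ 15/3 mod 47. 3⁻¹ ≡ 16 (mod 47) since 3·16 = 48 ≡ 1, so λ ≡ 5.
  x = λ² - 25 - 28 = 25 - 53 ≡ 19; y = λ·(25 - 19) - 46 ≡ 31. → (19, 31)
5Q: (19, 31) + (28, 14). λ = (14 - 31)/(28 - 19) ≡ 30/9 mod 47. 9⁻¹ ≡ 21 (mod 47) since 9·21 = 189 ≡ 1, so λ ≡ 19.
  x = λ² - 19 - 28 = 361 - 47 ≡ 32; y = λ·(19 - 32) - 31 ≡ 4. → (32, 4)
6Q: (32, 4) + (28, 14). λ = (14 - 4)/(28 - 32) ≡ 10/43 mod 47. 43⁻¹ ≡ 35 (mod 47) since 43·35 = 1505 ≡ 1, so λ ≡ 21.
  x = λ² - 32 - 28 = 441 - 60 ≡ 5; y = λ·(32 - 5) - 4 ≡ 46. → (5, 46)
7Q: (5, 46) + (28, 14). λ = (14 - 46)/(28 - 5) ≡ 15/23 mod 47. 23⁻¹ ≡ 45 (mod 47) since 23·45 = 1035 ≡ 1, so λ ≡ 17.
  x = λ² - 5 - 28 = 289 - 33 ≡ 21; y = λ·(5 - 21) - 46 ≡ 11. → (21, 11)
8Q: (21, 11) + (28, 14). λ = (14 - 11)/(28 - 21) ≡ 3/7 mod 47. 7⁻¹ ≡ 27 (mod 47), so λ ≡ 34.
  x = λ² - 21 - 28 = 1156 - 49 ≡ 26; y = λ·(21 - 26) - 11 ≡ 7. → (26, 7)
9Q: (26, 7) + (28, 14). λ = (14 - 7)/(28 - 26) ≡ 7/2 mod 47. 2⁻¹ ≡ 24 (mod 47), so λ ≡ 27.
  x = λ² - 26 - 28 = 729 - 54 ≡ 17; y = λ·(26 - 17) - 7 ≡ 1. → (17, 1)
10Q: (17, 1) + (28, 14). λ = (14 - 1)/(28 - 17) ≡ 13/11 mod 47. 11⁻¹ ≡ 30 (mod 47) since 11·30 = 330 ≡ 1, so λ ≡ 14.
  x = λ² - 17 - 28 = 196 - 45 ≡ 10; y = λ·(17 - 10) - 1 ≡ 3. → (10, 3)
11Q: (10, 3) + (28, 14). λ = (14 - 3)/(28 - 10) ≡ 11/18 mod 47. 18⁻¹ ≡ 34 (mod 47), so λ ≡ 45.
  x = λ² - 10 - 28 = 2025 - 38 ≡ 13; y = λ·(10 - 13) - 3 ≡ 3. → (13, 3)
12Q: (13, 3) + (28, 14). λ = (14 - 3)/(28 - 13) ≡ 11/15 mod 47. 15⁻¹ ≡ 22 (mod 47), so λ ≡ 7.
  x = λ² - 13 - 28 = 49 - 41 ≡ 8; y = λ·(13 - 8) - 3 ≡ 32. → (8, 32)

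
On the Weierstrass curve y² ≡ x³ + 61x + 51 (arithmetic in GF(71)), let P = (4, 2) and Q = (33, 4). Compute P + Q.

(4, 2) + (33, 4). λ = (4 - 2)/(33 - 4) ≡ 2/29 mod 71. 29⁻¹ ≡ 49 (mod 71) since 29·49 = 1421 ≡ 1, so λ ≡ 27.
  x = λ² - 4 - 33 = 729 - 37 ≡ 53; y = λ·(4 - 53) - 2 ≡ 24. → (53, 24)

(53, 24)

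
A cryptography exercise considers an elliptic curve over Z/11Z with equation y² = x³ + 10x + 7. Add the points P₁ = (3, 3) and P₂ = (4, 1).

(8, 7)

(3, 3) + (4, 1). λ = (1 - 3)/(4 - 3) ≡ 9/1 mod 11. 1⁻¹ ≡ 1 (mod 11) since 1·1 = 1 ≡ 1, so λ ≡ 9.
  x = λ² - 3 - 4 = 81 - 7 ≡ 8; y = λ·(3 - 8) - 3 ≡ 7. → (8, 7)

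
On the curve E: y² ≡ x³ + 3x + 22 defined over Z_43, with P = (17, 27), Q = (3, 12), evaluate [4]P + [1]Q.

(12, 18)

First 4P:
Double-and-add on 4 = (100)₂. Start with P = (17, 27) for the leading 1-bit.
double: tangent at (17, 27): λ = (3·17² + 3)/(2·27) ≡ 10/11. 11⁻¹ ≡ 4 (mod 43), so λ ≡ 10·4 ≡ 40.
  x = λ² - 17 - 17 = 1600 - 34 ≡ 18; y = λ·(17 - 18) - 27 ≡ 19. → (18, 19)
double: tangent at (18, 19): λ = (3·18² + 3)/(2·19) ≡ 29/38. 38⁻¹ ≡ 17 (mod 43), so λ ≡ 29·17 ≡ 20.
  x = λ² - 18 - 18 = 400 - 36 ≡ 20; y = λ·(18 - 20) - 19 ≡ 27. → (20, 27)
4P = (20, 27).
Finally 4P + Q:
(20, 27) + (3, 12). λ = (12 - 27)/(3 - 20) ≡ 28/26 mod 43. 26⁻¹ ≡ 5 (mod 43), so λ ≡ 11.
  x = λ² - 20 - 3 = 121 - 23 ≡ 12; y = λ·(20 - 12) - 27 ≡ 18. → (12, 18)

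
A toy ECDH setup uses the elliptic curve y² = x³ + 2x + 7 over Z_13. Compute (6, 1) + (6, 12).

O

The two points share x = 6 and their y-coordinates satisfy 1 + 12 ≡ 0 (mod 13), so they are inverses. Their sum is the point at infinity.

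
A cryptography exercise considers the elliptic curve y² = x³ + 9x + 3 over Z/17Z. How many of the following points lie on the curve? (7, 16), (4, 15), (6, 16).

(7, 16): 16² ≡ 1, rhs ≡ 1 → on.
(4, 15): 15² ≡ 4, rhs ≡ 1 → off.
(6, 16): 16² ≡ 1, rhs ≡ 1 → on.

2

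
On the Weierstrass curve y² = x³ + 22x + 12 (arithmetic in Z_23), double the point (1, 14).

tangent at (1, 14): λ = (3·1² + 22)/(2·14) ≡ 2/5. 5⁻¹ ≡ 14 (mod 23), so λ ≡ 2·14 ≡ 5.
  x = λ² - 1 - 1 = 25 - 2 ≡ 0; y = λ·(1 - 0) - 14 ≡ 14. → (0, 14)

(0, 14)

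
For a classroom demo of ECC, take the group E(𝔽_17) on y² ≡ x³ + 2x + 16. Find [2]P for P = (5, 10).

(16, 8)

tangent at (5, 10): λ = (3·5² + 2)/(2·10) ≡ 9/3. 3⁻¹ ≡ 6 (mod 17), so λ ≡ 9·6 ≡ 3.
  x = λ² - 5 - 5 = 9 - 10 ≡ 16; y = λ·(5 - 16) - 10 ≡ 8. → (16, 8)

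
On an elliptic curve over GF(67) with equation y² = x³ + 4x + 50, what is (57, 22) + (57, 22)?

tangent at (57, 22): λ = (3·57² + 4)/(2·22) ≡ 36/44. 44⁻¹ ≡ 32 (mod 67), so λ ≡ 36·32 ≡ 13.
  x = λ² - 57 - 57 = 169 - 114 ≡ 55; y = λ·(57 - 55) - 22 ≡ 4. → (55, 4)

(55, 4)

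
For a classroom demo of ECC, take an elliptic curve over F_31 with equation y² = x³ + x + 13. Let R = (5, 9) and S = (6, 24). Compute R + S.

(5, 9) + (6, 24). λ = (24 - 9)/(6 - 5) ≡ 15/1 mod 31. 1⁻¹ ≡ 1 (mod 31), so λ ≡ 15.
  x = λ² - 5 - 6 = 225 - 11 ≡ 28; y = λ·(5 - 28) - 9 ≡ 18. → (28, 18)

(28, 18)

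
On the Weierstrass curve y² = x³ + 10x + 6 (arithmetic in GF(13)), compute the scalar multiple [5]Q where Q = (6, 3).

Repeated addition: build up to 5Q.
2Q: tangent at (6, 3): λ = (3·6² + 10)/(2·3) ≡ 1/6. 6⁻¹ ≡ 11 (mod 13), so λ ≡ 1·11 ≡ 11.
  x = λ² - 6 - 6 = 121 - 12 ≡ 5; y = λ·(6 - 5) - 3 ≡ 8. → (5, 8)
3Q: (5, 8) + (6, 3). λ = (3 - 8)/(6 - 5) ≡ 8/1 mod 13. 1⁻¹ ≡ 1 (mod 13), so λ ≡ 8.
  x = λ² - 5 - 6 = 64 - 11 ≡ 1; y = λ·(5 - 1) - 8 ≡ 11. → (1, 11)
4Q: (1, 11) + (6, 3). λ = (3 - 11)/(6 - 1) ≡ 5/5 mod 13. 5⁻¹ ≡ 8 (mod 13), so λ ≡ 1.
  x = λ² - 1 - 6 = 1 - 7 ≡ 7; y = λ·(1 - 7) - 11 ≡ 9. → (7, 9)
5Q: (7, 9) + (6, 3). λ = (3 - 9)/(6 - 7) ≡ 7/12 mod 13. 12⁻¹ ≡ 12 (mod 13), so λ ≡ 6.
  x = λ² - 7 - 6 = 36 - 13 ≡ 10; y = λ·(7 - 10) - 9 ≡ 12. → (10, 12)

(10, 12)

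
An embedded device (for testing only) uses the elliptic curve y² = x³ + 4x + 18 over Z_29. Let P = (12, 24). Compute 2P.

(14, 11)

tangent at (12, 24): λ = (3·12² + 4)/(2·24) ≡ 1/19. 19⁻¹ ≡ 26 (mod 29), so λ ≡ 1·26 ≡ 26.
  x = λ² - 12 - 12 = 676 - 24 ≡ 14; y = λ·(12 - 14) - 24 ≡ 11. → (14, 11)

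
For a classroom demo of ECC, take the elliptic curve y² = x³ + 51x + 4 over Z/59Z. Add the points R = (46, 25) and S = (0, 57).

(3, 40)

(46, 25) + (0, 57). λ = (57 - 25)/(0 - 46) ≡ 32/13 mod 59. 13⁻¹ ≡ 50 (mod 59) since 13·50 = 650 ≡ 1, so λ ≡ 7.
  x = λ² - 46 - 0 = 49 - 46 ≡ 3; y = λ·(46 - 3) - 25 ≡ 40. → (3, 40)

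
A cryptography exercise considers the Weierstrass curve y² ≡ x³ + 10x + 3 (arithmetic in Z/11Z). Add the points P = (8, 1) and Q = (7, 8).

(1, 5)

(8, 1) + (7, 8). λ = (8 - 1)/(7 - 8) ≡ 7/10 mod 11. 10⁻¹ ≡ 10 (mod 11), so λ ≡ 4.
  x = λ² - 8 - 7 = 16 - 15 ≡ 1; y = λ·(8 - 1) - 1 ≡ 5. → (1, 5)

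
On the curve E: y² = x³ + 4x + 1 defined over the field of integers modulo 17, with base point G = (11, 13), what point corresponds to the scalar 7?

Repeated addition: build up to 7G.
2G: tangent at (11, 13): λ = (3·11² + 4)/(2·13) ≡ 10/9. 9⁻¹ ≡ 2 (mod 17) since 9·2 = 18 ≡ 1, so λ ≡ 10·2 ≡ 3.
  x = λ² - 11 - 11 = 9 - 22 ≡ 4; y = λ·(11 - 4) - 13 ≡ 8. → (4, 8)
3G: (4, 8) + (11, 13). λ = (13 - 8)/(11 - 4) ≡ 5/7 mod 17. 7⁻¹ ≡ 5 (mod 17), so λ ≡ 8.
  x = λ² - 4 - 11 = 64 - 15 ≡ 15; y = λ·(4 - 15) - 8 ≡ 6. → (15, 6)
4G: (15, 6) + (11, 13). λ = (13 - 6)/(11 - 15) ≡ 7/13 mod 17. 13⁻¹ ≡ 4 (mod 17), so λ ≡ 11.
  x = λ² - 15 - 11 = 121 - 26 ≡ 10; y = λ·(15 - 10) - 6 ≡ 15. → (10, 15)
5G: (10, 15) + (11, 13). λ = (13 - 15)/(11 - 10) ≡ 15/1 mod 17. 1⁻¹ ≡ 1 (mod 17), so λ ≡ 15.
  x = λ² - 10 - 11 = 225 - 21 ≡ 0; y = λ·(10 - 0) - 15 ≡ 16. → (0, 16)
6G: (0, 16) + (11, 13). λ = (13 - 16)/(11 - 0) ≡ 14/11 mod 17. 11⁻¹ ≡ 14 (mod 17) since 11·14 = 154 ≡ 1, so λ ≡ 9.
  x = λ² - 0 - 11 = 81 - 11 ≡ 2; y = λ·(0 - 2) - 16 ≡ 0. → (2, 0)
7G: (2, 0) + (11, 13). λ = (13 - 0)/(11 - 2) ≡ 13/9 mod 17. 9⁻¹ ≡ 2 (mod 17), so λ ≡ 9.
  x = λ² - 2 - 11 = 81 - 13 ≡ 0; y = λ·(2 - 0) - 0 ≡ 1. → (0, 1)

(0, 1)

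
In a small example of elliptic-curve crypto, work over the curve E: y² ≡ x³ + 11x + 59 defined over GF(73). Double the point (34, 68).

tangent at (34, 68): λ = (3·34² + 11)/(2·68) ≡ 48/63. 63⁻¹ ≡ 51 (mod 73) since 63·51 = 3213 ≡ 1, so λ ≡ 48·51 ≡ 39.
  x = λ² - 34 - 34 = 1521 - 68 ≡ 66; y = λ·(34 - 66) - 68 ≡ 71. → (66, 71)

(66, 71)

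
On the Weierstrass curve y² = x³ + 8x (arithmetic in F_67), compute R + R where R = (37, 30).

tangent at (37, 30): λ = (3·37² + 8)/(2·30) ≡ 28/60. 60⁻¹ ≡ 19 (mod 67) since 60·19 = 1140 ≡ 1, so λ ≡ 28·19 ≡ 63.
  x = λ² - 37 - 37 = 3969 - 74 ≡ 9; y = λ·(37 - 9) - 30 ≡ 59. → (9, 59)

(9, 59)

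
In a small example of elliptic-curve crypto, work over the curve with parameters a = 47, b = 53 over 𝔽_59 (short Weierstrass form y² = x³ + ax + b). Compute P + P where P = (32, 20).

tangent at (32, 20): λ = (3·32² + 47)/(2·20) ≡ 51/40. 40⁻¹ ≡ 31 (mod 59), so λ ≡ 51·31 ≡ 47.
  x = λ² - 32 - 32 = 2209 - 64 ≡ 21; y = λ·(32 - 21) - 20 ≡ 25. → (21, 25)

(21, 25)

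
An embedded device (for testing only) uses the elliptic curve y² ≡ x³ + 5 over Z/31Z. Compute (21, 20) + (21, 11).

O

The two points share x = 21 and their y-coordinates satisfy 20 + 11 ≡ 0 (mod 31), so they are inverses. Their sum is 𝒪.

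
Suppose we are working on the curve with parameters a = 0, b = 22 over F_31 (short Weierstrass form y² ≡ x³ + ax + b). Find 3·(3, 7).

Write G = (3, 7).
Repeated addition: build up to 3G.
2G: tangent at (3, 7): λ = (3·3² + 0)/(2·7) ≡ 27/14. 14⁻¹ ≡ 20 (mod 31), so λ ≡ 27·20 ≡ 13.
  x = λ² - 3 - 3 = 169 - 6 ≡ 8; y = λ·(3 - 8) - 7 ≡ 21. → (8, 21)
3G: (8, 21) + (3, 7). λ = (7 - 21)/(3 - 8) ≡ 17/26 mod 31. 26⁻¹ ≡ 6 (mod 31) since 26·6 = 156 ≡ 1, so λ ≡ 9.
  x = λ² - 8 - 3 = 81 - 11 ≡ 8; y = λ·(8 - 8) - 21 ≡ 10. → (8, 10)

(8, 10)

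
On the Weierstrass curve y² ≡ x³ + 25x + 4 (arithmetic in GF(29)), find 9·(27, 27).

(20, 6)

Write G = (27, 27).
Repeated addition: build up to 9G.
2G: tangent at (27, 27): λ = (3·27² + 25)/(2·27) ≡ 8/25. 25⁻¹ ≡ 7 (mod 29) since 25·7 = 175 ≡ 1, so λ ≡ 8·7 ≡ 27.
  x = λ² - 27 - 27 = 729 - 54 ≡ 8; y = λ·(27 - 8) - 27 ≡ 22. → (8, 22)
3G: (8, 22) + (27, 27). λ = (27 - 22)/(27 - 8) ≡ 5/19 mod 29. 19⁻¹ ≡ 26 (mod 29), so λ ≡ 14.
  x = λ² - 8 - 27 = 196 - 35 ≡ 16; y = λ·(8 - 16) - 22 ≡ 11. → (16, 11)
4G: (16, 11) + (27, 27). λ = (27 - 11)/(27 - 16) ≡ 16/11 mod 29. 11⁻¹ ≡ 8 (mod 29) since 11·8 = 88 ≡ 1, so λ ≡ 12.
  x = λ² - 16 - 27 = 144 - 43 ≡ 14; y = λ·(16 - 14) - 11 ≡ 13. → (14, 13)
5G: (14, 13) + (27, 27). λ = (27 - 13)/(27 - 14) ≡ 14/13 mod 29. 13⁻¹ ≡ 9 (mod 29) since 13·9 = 117 ≡ 1, so λ ≡ 10.
  x = λ² - 14 - 27 = 100 - 41 ≡ 1; y = λ·(14 - 1) - 13 ≡ 1. → (1, 1)
6G: (1, 1) + (27, 27). λ = (27 - 1)/(27 - 1) ≡ 26/26 mod 29. 26⁻¹ ≡ 19 (mod 29), so λ ≡ 1.
  x = λ² - 1 - 27 = 1 - 28 ≡ 2; y = λ·(1 - 2) - 1 ≡ 27. → (2, 27)
7G: (2, 27) + (27, 27). λ = (27 - 27)/(27 - 2) ≡ 0/25 mod 29. 25⁻¹ ≡ 7 (mod 29), so λ ≡ 0.
  x = λ² - 2 - 27 = 0 - 29 ≡ 0; y = λ·(2 - 0) - 27 ≡ 2. → (0, 2)
8G: (0, 2) + (27, 27). λ = (27 - 2)/(27 - 0) ≡ 25/27 mod 29. 27⁻¹ ≡ 14 (mod 29) since 27·14 = 378 ≡ 1, so λ ≡ 2.
  x = λ² - 0 - 27 = 4 - 27 ≡ 6; y = λ·(0 - 6) - 2 ≡ 15. → (6, 15)
9G: (6, 15) + (27, 27). λ = (27 - 15)/(27 - 6) ≡ 12/21 mod 29. 21⁻¹ ≡ 18 (mod 29) since 21·18 = 378 ≡ 1, so λ ≡ 13.
  x = λ² - 6 - 27 = 169 - 33 ≡ 20; y = λ·(6 - 20) - 15 ≡ 6. → (20, 6)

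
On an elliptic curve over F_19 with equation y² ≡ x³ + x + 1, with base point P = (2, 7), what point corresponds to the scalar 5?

Double-and-add on 5 = (101)₂. Start with P = (2, 7) for the leading 1-bit.
double: tangent at (2, 7): λ = (3·2² + 1)/(2·7) ≡ 13/14. 14⁻¹ ≡ 15 (mod 19) since 14·15 = 210 ≡ 1, so λ ≡ 13·15 ≡ 5.
  x = λ² - 2 - 2 = 25 - 4 ≡ 2; y = λ·(2 - 2) - 7 ≡ 12. → (2, 12)
double: tangent at (2, 12): λ = (3·2² + 1)/(2·12) ≡ 13/5. 5⁻¹ ≡ 4 (mod 19), so λ ≡ 13·4 ≡ 14.
  x = λ² - 2 - 2 = 196 - 4 ≡ 2; y = λ·(2 - 2) - 12 ≡ 7. → (2, 7)
add P: tangent at (2, 7): λ = (3·2² + 1)/(2·7) ≡ 13/14. 14⁻¹ ≡ 15 (mod 19) since 14·15 = 210 ≡ 1, so λ ≡ 13·15 ≡ 5.
  x = λ² - 2 - 2 = 25 - 4 ≡ 2; y = λ·(2 - 2) - 7 ≡ 12. → (2, 12)

(2, 12)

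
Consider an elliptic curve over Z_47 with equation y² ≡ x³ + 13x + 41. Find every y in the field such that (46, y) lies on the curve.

11, 36

x³ + 13x + 41 = 97975 ≡ 27 (mod 47).
Square roots of 27 mod 47: 11 and 36 (since 11² = 121 ≡ 27).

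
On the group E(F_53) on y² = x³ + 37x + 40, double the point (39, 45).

(44, 41)

tangent at (39, 45): λ = (3·39² + 37)/(2·45) ≡ 42/37. 37⁻¹ ≡ 43 (mod 53), so λ ≡ 42·43 ≡ 4.
  x = λ² - 39 - 39 = 16 - 78 ≡ 44; y = λ·(39 - 44) - 45 ≡ 41. → (44, 41)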